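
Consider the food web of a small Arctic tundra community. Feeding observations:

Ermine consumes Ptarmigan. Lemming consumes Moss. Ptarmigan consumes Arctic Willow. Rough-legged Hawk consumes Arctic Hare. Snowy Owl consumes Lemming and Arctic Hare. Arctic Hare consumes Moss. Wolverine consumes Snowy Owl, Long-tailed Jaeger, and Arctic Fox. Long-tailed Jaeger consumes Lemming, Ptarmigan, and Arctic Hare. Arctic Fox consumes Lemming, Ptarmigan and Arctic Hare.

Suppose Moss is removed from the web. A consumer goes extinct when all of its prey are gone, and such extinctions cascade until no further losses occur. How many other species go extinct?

Remove Moss.
Round 1: Lemming (all prey gone), Arctic Hare (all prey gone) → extinct.
Round 2: Rough-legged Hawk (all prey gone), Snowy Owl (all prey gone) → extinct.
No further losses. Total secondary extinctions: 4.

4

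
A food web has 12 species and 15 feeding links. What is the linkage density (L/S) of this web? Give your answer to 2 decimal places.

There are L = 15 links among S = 12 species.
L/S = 15/12 = 1.2500 ≈ 1.25.

L/S = 1.25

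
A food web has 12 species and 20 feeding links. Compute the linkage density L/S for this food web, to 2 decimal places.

L/S = 1.67

There are L = 20 links among S = 12 species.
L/S = 20/12 = 1.6667 ≈ 1.67.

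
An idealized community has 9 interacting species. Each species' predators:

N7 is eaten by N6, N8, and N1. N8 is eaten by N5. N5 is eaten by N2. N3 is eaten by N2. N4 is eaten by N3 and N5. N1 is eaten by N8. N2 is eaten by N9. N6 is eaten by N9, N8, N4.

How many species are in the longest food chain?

One longest chain: N7 → N6 → N4 → N3 → N2 → N9.
It has 6 species and 5 links.

6 species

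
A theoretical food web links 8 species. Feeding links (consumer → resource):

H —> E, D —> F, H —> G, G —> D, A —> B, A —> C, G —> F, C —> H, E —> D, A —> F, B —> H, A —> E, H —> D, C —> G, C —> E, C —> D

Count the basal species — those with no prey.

Basal species (no prey listed): F.
Count: 1.

1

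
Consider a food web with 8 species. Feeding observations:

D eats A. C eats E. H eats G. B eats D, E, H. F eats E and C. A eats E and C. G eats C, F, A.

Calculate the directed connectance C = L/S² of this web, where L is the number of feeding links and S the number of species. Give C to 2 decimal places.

The web has S = 8 species and L = 13 feeding links.
C = L / S² = 13 / 64 = 0.2031 ≈ 0.20.

C = 0.20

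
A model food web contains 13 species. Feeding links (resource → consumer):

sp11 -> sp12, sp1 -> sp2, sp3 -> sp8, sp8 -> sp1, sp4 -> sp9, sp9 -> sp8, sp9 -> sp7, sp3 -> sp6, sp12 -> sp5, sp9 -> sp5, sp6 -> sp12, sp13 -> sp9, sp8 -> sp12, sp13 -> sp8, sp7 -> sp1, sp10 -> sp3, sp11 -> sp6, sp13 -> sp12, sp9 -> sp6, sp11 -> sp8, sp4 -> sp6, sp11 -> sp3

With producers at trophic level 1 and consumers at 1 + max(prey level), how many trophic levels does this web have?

Producers (level 1): sp10, sp4, sp13, sp11.
sp4 → sp9 → sp7 → sp1 → sp2 gives sp2 level 5.
No species has a prey at level 5, so no species reaches level 6.

5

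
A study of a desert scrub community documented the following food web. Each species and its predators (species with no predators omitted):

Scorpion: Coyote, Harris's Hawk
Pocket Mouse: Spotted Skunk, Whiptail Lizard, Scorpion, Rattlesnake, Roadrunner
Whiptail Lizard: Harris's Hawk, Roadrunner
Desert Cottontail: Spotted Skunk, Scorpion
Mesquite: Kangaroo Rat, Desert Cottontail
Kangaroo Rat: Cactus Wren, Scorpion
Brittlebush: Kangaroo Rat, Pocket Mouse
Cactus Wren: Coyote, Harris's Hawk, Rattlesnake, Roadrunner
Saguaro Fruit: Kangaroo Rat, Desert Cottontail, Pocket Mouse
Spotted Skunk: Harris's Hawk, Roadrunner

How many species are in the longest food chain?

One longest chain: Saguaro Fruit → Kangaroo Rat → Scorpion → Coyote.
It has 4 species and 3 links.

4 species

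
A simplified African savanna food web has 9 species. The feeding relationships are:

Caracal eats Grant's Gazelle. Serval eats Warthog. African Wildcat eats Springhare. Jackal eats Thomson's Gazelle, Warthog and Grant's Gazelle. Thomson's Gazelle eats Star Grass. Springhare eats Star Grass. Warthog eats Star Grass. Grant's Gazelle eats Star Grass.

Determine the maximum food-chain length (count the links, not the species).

2 links

One longest chain: Star Grass → Warthog → Serval.
It has 3 species and 2 links.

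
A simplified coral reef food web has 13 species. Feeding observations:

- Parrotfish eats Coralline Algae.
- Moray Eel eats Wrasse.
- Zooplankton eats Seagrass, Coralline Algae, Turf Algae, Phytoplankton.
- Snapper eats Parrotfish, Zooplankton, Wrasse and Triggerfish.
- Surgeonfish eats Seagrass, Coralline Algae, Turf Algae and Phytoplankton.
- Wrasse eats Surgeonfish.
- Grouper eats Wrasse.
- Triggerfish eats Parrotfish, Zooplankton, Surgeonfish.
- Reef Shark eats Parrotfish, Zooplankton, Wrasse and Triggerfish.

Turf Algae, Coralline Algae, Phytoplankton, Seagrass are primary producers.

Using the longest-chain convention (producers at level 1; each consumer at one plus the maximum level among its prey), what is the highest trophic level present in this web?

4

Producers (level 1): Turf Algae, Coralline Algae, Phytoplankton, Seagrass.
Turf Algae → Surgeonfish → Wrasse → Moray Eel gives Moray Eel level 4.
No species has a prey at level 4, so no species reaches level 5.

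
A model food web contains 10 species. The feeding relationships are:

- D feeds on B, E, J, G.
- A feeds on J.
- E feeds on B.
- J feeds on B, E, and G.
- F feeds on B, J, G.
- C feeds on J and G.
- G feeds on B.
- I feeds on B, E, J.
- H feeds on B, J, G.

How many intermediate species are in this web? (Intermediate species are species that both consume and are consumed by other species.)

Intermediate species (has both prey and predators): G, E, J.
Count: 3.

3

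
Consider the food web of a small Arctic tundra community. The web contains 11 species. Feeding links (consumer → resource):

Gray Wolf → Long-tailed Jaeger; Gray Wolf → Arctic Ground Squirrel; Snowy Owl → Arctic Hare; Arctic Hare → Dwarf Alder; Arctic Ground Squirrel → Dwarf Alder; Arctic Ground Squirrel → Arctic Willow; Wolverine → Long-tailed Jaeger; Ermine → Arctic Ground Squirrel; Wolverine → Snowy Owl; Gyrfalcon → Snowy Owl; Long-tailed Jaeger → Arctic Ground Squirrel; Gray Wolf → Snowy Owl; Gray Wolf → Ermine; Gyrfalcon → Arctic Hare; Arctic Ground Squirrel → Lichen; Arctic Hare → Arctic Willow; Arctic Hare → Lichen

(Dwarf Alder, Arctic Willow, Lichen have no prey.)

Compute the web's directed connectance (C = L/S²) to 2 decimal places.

C = 0.14

The web has S = 11 species and L = 17 feeding links.
C = L / S² = 17 / 121 = 0.1405 ≈ 0.14.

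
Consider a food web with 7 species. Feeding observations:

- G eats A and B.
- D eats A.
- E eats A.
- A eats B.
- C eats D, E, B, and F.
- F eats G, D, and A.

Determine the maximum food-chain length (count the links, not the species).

One longest chain: B → A → G → F → C.
It has 5 species and 4 links.

4 links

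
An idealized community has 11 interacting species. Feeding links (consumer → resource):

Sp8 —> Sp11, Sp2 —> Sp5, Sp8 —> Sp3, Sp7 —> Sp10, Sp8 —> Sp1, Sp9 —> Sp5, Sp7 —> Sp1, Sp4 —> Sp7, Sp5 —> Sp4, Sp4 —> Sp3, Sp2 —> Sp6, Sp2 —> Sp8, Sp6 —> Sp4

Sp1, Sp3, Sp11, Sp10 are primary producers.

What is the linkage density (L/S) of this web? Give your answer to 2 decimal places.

There are L = 13 links among S = 11 species.
L/S = 13/11 = 1.1818 ≈ 1.18.

L/S = 1.18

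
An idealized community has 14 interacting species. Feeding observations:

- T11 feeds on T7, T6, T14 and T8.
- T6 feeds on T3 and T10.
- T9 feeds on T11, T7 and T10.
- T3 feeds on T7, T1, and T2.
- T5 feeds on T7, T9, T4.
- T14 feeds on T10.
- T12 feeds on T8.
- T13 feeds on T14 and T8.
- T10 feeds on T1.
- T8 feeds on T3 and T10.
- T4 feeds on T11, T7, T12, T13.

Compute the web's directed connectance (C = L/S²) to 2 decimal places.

C = 0.13

The web has S = 14 species and L = 26 feeding links.
C = L / S² = 26 / 196 = 0.1327 ≈ 0.13.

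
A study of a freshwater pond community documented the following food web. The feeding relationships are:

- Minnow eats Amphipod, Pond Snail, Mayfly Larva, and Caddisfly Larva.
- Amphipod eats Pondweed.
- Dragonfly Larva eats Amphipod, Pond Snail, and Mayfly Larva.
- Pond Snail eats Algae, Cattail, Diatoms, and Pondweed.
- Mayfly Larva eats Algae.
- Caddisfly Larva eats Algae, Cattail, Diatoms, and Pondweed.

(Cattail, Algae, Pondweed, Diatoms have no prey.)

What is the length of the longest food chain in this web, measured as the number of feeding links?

2 links

One longest chain: Cattail → Pond Snail → Dragonfly Larva.
It has 3 species and 2 links.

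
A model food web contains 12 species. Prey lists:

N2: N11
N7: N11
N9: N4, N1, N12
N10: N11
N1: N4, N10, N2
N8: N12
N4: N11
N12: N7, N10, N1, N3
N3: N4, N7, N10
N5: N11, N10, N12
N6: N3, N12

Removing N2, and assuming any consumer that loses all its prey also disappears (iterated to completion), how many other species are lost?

0

Remove N2.
Every predator of it retains at least one other prey: N1 still has N4, N10.
No consumer loses all prey, so no secondary extinctions occur.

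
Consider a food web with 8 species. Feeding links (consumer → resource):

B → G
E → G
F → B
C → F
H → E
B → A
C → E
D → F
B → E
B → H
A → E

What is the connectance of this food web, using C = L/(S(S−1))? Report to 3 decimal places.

The web has S = 8 species and L = 11 feeding links.
C = L / (S(S−1)) = 11 / 56 = 0.1964 ≈ 0.196.

C = 0.196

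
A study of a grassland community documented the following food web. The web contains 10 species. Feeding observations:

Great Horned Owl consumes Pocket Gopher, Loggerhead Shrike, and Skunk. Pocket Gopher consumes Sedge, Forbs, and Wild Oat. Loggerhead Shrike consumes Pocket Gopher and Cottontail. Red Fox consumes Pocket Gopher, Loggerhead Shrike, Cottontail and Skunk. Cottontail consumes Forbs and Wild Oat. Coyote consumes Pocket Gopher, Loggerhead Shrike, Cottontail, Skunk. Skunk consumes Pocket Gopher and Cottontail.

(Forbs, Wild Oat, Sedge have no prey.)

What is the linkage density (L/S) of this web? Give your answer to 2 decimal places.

There are L = 20 links among S = 10 species.
L/S = 20/10 = 2.0000 ≈ 2.00.

L/S = 2.00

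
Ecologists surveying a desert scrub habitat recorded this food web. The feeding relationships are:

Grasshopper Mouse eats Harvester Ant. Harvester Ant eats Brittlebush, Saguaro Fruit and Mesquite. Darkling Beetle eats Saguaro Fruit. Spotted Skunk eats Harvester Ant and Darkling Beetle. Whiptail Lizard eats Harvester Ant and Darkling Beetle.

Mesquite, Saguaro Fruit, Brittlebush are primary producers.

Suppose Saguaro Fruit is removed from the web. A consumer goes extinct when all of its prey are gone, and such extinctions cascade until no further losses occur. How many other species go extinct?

1

Remove Saguaro Fruit.
Round 1: Darkling Beetle (all prey gone) → extinct.
No further losses. Total secondary extinctions: 1.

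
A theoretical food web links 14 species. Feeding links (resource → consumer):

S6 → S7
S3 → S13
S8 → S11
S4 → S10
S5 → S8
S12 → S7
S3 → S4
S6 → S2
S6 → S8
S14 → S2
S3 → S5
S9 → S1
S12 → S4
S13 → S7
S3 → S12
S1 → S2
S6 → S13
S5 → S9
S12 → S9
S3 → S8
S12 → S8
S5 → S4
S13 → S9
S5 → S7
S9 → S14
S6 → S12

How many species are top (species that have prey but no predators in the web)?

4

Top species (has prey, but nothing eats it): S7, S11, S10, S2.
Count: 4.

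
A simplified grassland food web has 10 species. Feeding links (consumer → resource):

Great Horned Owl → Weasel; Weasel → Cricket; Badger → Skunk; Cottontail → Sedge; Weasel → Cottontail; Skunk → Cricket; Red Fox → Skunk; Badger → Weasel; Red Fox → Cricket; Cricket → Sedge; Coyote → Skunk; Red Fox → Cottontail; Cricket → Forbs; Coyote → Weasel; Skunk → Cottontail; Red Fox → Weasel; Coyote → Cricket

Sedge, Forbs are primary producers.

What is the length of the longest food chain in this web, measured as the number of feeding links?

3 links

One longest chain: Sedge → Cricket → Weasel → Coyote.
It has 4 species and 3 links.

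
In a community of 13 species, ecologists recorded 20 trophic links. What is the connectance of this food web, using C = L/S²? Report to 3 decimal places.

The web has S = 13 species and L = 20 feeding links.
C = L / S² = 20 / 169 = 0.1183 ≈ 0.118.

C = 0.118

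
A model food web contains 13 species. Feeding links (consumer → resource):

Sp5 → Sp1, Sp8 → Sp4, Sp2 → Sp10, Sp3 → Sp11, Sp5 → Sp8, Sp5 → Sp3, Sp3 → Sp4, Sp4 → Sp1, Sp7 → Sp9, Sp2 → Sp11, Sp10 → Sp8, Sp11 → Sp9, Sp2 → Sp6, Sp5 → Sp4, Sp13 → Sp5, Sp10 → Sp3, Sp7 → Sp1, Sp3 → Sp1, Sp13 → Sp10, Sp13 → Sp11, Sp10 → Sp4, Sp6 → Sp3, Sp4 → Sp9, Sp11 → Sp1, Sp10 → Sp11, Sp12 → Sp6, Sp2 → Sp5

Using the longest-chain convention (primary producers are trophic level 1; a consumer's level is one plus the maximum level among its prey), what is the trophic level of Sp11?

Sp1 is a producer → level 1.
Sp11 eats Sp1 (level 1); other prey at levels: Sp9 1 → level 2.

Trophic level 2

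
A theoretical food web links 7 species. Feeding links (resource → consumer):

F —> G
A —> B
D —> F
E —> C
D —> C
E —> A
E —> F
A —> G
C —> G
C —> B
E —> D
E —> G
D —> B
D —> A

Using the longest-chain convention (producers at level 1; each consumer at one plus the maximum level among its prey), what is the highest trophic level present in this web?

Producers (level 1): E.
E → D → F → G gives G level 4.
No species has a prey at level 4, so no species reaches level 5.

4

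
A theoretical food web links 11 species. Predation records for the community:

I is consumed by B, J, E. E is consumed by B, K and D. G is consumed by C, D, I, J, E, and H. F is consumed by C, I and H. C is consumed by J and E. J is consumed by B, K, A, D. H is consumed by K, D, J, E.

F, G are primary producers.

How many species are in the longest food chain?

One longest chain: F → C → J → B.
It has 4 species and 3 links.

4 species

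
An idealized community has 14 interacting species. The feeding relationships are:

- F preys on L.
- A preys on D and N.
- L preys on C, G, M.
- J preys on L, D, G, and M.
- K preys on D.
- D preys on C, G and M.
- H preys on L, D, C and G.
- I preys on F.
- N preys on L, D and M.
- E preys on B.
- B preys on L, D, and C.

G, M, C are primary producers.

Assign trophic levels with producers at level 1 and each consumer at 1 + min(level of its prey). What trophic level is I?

G is a producer → level 1.
L eats G → level 2.
F eats L → level 3.
I eats F → level 4.
No prey of I is below level 3, so 4 is the minimum.

Trophic level 4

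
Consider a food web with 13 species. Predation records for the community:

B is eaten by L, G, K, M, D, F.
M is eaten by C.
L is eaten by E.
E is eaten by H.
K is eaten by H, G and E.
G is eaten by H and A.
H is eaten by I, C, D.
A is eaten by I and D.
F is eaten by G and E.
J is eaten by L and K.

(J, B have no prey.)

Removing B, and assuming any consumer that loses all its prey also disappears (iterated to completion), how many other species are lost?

2

Remove B.
Round 1: F (all prey gone), M (all prey gone) → extinct.
No further losses. Total secondary extinctions: 2.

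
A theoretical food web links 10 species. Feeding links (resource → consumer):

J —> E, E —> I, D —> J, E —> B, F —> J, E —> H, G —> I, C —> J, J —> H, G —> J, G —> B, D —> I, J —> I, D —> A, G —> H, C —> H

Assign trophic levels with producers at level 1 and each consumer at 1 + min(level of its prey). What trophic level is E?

G is a producer → level 1.
J eats G → level 2.
E eats J → level 3.
No prey of E is below level 2, so 3 is the minimum.

Trophic level 3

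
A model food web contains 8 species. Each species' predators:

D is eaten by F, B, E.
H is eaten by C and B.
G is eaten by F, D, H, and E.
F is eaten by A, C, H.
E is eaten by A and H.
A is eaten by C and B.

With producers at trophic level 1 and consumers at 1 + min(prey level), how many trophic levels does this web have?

3

Producers (level 1): G.
Following each consumer down to its lowest-level prey: G → D → B (levels 1 through 3).
All prey of B (D 2, H 2, A 3) are at level 2 or above, so B is at level 1 + 2 = 3.
Every consumer has at least one prey at level 2 or below, so none exceeds level 3.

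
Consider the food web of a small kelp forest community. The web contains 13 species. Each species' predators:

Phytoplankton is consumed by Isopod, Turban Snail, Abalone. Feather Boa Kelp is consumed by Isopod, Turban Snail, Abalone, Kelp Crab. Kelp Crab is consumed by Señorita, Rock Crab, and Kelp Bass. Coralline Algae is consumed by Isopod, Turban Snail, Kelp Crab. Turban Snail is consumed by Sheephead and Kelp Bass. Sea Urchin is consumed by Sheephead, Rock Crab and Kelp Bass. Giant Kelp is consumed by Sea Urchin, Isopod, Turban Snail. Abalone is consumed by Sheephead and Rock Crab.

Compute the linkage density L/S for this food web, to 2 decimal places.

There are L = 23 links among S = 13 species.
L/S = 23/13 = 1.7692 ≈ 1.77.

L/S = 1.77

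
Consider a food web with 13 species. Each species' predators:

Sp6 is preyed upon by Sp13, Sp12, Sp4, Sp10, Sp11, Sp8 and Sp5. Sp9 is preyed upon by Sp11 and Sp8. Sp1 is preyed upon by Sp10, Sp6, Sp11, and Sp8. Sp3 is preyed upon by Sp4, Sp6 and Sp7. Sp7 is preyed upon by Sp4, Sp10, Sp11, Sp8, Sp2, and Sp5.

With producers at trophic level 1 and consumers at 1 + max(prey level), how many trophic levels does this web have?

Producers (level 1): Sp3, Sp1, Sp9.
Sp3 → Sp7 → Sp4 gives Sp4 level 3.
No species has a prey at level 3, so no species reaches level 4.

3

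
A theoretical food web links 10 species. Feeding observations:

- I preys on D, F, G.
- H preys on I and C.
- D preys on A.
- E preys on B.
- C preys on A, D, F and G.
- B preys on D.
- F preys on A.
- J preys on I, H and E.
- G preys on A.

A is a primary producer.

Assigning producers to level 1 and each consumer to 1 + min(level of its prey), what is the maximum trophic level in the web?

Producers (level 1): A.
Following each consumer down to its lowest-level prey: A → D → B → E (levels 1 through 4).
All prey of E (B 3) are at level 3 or above, so E is at level 1 + 3 = 4.
Every consumer has at least one prey at level 3 or below, so none exceeds level 4.

4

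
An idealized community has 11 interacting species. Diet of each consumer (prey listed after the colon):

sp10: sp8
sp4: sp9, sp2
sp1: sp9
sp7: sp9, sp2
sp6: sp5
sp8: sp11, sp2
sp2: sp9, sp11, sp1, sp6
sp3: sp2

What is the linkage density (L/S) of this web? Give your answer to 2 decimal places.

There are L = 14 links among S = 11 species.
L/S = 14/11 = 1.2727 ≈ 1.27.

L/S = 1.27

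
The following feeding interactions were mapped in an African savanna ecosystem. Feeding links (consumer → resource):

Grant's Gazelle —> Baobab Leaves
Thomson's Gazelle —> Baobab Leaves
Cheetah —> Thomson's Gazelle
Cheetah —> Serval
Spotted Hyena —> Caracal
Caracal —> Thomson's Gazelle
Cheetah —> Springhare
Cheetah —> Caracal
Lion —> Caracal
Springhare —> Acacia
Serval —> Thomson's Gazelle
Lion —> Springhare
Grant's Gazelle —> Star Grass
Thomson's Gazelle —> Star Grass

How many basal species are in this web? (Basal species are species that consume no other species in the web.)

3

Basal species (no prey listed): Baobab Leaves, Acacia, Star Grass.
Count: 3.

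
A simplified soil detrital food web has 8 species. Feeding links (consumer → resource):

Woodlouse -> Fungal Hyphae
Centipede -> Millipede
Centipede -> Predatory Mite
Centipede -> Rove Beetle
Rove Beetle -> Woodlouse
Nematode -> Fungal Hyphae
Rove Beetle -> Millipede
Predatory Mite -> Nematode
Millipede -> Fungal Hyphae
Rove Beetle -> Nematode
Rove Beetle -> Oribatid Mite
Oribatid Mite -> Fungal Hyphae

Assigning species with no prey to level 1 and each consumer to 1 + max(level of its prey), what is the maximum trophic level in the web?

Basal resources (level 1): Fungal Hyphae.
Fungal Hyphae → Nematode → Predatory Mite → Centipede gives Centipede level 4.
No species has a prey at level 4, so no species reaches level 5.

4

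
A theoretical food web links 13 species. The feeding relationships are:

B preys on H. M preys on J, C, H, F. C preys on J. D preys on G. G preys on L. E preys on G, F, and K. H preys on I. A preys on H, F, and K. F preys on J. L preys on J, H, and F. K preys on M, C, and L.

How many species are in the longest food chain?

5 species

One longest chain: I → H → L → K → E.
It has 5 species and 4 links.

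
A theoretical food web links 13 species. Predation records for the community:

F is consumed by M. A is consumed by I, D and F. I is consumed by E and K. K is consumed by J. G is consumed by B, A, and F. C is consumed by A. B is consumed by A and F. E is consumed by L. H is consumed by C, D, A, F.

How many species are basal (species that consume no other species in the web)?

Basal species (no prey listed): G, H.
Count: 2.

2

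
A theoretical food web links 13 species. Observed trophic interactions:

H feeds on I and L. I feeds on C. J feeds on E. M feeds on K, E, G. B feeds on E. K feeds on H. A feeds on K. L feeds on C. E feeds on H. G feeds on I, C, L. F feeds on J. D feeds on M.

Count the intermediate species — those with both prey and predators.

Intermediate species (has both prey and predators): I, L, H, G, E, K, M, J.
Count: 8.

8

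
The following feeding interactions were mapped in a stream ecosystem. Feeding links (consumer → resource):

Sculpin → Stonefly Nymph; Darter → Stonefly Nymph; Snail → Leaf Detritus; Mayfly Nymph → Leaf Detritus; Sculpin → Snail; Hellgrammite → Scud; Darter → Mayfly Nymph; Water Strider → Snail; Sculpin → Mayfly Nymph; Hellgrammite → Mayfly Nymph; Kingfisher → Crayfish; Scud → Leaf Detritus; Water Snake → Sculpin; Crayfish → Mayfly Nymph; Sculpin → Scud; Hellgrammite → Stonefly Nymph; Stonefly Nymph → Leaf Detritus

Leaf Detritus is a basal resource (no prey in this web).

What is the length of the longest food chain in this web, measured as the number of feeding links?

One longest chain: Leaf Detritus → Mayfly Nymph → Crayfish → Kingfisher.
It has 4 species and 3 links.

3 links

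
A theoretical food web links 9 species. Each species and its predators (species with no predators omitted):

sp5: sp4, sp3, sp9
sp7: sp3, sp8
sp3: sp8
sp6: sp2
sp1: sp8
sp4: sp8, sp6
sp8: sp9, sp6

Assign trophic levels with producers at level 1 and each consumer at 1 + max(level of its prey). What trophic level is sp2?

sp5 is a producer → level 1.
sp4 eats sp5 → level 2.
sp8 eats sp4 (level 2); other prey at levels: sp1 1, sp7 1, sp3 2 → level 3.
sp6 eats sp8 (level 3); other prey at levels: sp4 2 → level 4.
sp2 eats sp6 → level 5.

Trophic level 5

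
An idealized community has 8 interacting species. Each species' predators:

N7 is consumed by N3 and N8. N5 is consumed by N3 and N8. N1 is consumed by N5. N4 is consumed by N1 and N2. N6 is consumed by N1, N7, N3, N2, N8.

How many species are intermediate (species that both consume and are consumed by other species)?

Intermediate species (has both prey and predators): N7, N1, N5.
Count: 3.

3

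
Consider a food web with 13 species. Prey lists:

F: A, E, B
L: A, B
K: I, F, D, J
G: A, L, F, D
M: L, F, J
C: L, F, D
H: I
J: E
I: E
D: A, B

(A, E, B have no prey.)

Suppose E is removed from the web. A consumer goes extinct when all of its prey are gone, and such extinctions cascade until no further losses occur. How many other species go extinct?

3

Remove E.
Round 1: I (all prey gone), J (all prey gone) → extinct.
Round 2: H (all prey gone) → extinct.
No further losses. Total secondary extinctions: 3.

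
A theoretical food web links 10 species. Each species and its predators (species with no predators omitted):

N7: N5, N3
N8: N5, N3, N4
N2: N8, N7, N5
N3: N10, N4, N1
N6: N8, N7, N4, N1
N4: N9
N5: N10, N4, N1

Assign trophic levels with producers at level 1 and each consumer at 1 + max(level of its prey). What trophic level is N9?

Trophic level 5

N6 is a producer → level 1.
N8 eats N6 (level 1); other prey at levels: N2 1 → level 2.
N5 eats N8 (level 2); other prey at levels: N2 1, N7 2 → level 3.
N4 eats N5 (level 3); other prey at levels: N6 1, N8 2, N3 3 → level 4.
N9 eats N4 → level 5.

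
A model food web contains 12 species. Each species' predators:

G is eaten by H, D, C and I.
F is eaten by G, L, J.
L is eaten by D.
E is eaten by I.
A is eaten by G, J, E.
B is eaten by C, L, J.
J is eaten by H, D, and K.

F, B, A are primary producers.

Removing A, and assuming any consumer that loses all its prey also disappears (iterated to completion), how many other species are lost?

1

Remove A.
Round 1: E (all prey gone) → extinct.
No further losses. Total secondary extinctions: 1.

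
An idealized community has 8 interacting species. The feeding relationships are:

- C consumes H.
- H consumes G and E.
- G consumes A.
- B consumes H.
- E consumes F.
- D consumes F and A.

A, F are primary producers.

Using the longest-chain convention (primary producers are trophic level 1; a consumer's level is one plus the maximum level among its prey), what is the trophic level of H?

A is a producer → level 1.
G eats A → level 2.
H eats G (level 2); other prey at levels: E 2 → level 3.

Trophic level 3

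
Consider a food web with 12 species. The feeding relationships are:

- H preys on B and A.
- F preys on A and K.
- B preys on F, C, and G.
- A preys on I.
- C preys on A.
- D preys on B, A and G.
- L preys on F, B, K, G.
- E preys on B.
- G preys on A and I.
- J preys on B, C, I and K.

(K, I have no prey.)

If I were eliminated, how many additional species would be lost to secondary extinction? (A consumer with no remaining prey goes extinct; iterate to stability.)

Remove I.
Round 1: A (all prey gone) → extinct.
Round 2: G (all prey gone), C (all prey gone) → extinct.
No further losses. Total secondary extinctions: 3.

3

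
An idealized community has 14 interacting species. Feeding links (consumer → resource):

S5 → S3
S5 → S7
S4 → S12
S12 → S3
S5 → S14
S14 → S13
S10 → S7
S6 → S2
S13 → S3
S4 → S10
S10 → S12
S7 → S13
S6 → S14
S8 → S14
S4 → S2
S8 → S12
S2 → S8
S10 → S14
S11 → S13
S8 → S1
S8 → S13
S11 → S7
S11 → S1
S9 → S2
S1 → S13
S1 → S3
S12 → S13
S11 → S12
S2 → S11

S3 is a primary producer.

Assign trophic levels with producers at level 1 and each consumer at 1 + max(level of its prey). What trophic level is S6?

S3 is a producer → level 1.
S13 eats S3 → level 2.
S14 eats S13 → level 3.
S8 eats S14 (level 3); other prey at levels: S13 2, S1 3, S12 3 → level 4.
S2 eats S8 (level 4); other prey at levels: S11 4 → level 5.
S6 eats S2 (level 5); other prey at levels: S14 3 → level 6.

Trophic level 6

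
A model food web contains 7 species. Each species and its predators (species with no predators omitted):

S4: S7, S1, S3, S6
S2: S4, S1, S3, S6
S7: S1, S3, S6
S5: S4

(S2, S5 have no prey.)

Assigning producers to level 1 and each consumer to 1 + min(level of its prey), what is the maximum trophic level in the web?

3

Producers (level 1): S2, S5.
Following each consumer down to its lowest-level prey: S2 → S4 → S7 (levels 1 through 3).
All prey of S7 (S4 2) are at level 2 or above, so S7 is at level 1 + 2 = 3.
Every consumer has at least one prey at level 2 or below, so none exceeds level 3.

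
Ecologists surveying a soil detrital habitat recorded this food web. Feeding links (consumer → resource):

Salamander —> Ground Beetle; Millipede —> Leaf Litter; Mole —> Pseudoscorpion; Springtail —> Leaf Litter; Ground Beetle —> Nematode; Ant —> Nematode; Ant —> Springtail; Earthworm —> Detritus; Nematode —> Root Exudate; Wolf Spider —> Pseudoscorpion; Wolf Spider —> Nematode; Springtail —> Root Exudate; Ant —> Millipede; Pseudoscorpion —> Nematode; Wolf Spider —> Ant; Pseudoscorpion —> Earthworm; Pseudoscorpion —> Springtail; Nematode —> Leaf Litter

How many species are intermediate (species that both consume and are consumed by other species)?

Intermediate species (has both prey and predators): Millipede, Springtail, Earthworm, Nematode, Ant, Pseudoscorpion, Ground Beetle.
Count: 7.

7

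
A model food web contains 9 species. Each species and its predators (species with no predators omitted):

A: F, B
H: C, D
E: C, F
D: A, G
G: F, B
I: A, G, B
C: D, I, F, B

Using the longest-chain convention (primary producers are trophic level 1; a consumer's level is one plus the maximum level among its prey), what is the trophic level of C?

Trophic level 2

H is a producer → level 1.
C eats H (level 1); other prey at levels: E 1 → level 2.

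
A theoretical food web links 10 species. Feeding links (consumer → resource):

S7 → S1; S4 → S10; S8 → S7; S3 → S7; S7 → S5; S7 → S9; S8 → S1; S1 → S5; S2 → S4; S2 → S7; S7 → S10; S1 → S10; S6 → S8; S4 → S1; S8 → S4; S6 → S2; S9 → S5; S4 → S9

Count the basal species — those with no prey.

Basal species (no prey listed): S5, S10.
Count: 2.

2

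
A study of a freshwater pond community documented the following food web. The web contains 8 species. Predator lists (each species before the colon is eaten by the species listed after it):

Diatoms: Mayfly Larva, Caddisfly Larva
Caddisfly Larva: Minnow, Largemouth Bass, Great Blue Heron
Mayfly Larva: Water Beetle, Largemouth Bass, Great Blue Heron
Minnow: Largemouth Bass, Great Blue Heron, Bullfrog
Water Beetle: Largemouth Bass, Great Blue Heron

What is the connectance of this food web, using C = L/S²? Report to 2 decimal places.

C = 0.20

The web has S = 8 species and L = 13 feeding links.
C = L / S² = 13 / 64 = 0.2031 ≈ 0.20.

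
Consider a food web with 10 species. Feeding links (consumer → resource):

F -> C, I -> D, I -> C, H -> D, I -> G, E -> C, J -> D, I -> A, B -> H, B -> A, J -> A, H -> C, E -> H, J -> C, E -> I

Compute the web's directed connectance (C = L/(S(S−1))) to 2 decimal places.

C = 0.17

The web has S = 10 species and L = 15 feeding links.
C = L / (S(S−1)) = 15 / 90 = 0.1667 ≈ 0.17.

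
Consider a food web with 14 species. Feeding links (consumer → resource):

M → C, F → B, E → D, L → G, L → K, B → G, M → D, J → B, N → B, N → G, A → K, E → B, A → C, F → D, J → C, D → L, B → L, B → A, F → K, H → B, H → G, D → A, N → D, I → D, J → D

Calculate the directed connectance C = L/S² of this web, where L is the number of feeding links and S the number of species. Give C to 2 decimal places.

The web has S = 14 species and L = 25 feeding links.
C = L / S² = 25 / 196 = 0.1276 ≈ 0.13.

C = 0.13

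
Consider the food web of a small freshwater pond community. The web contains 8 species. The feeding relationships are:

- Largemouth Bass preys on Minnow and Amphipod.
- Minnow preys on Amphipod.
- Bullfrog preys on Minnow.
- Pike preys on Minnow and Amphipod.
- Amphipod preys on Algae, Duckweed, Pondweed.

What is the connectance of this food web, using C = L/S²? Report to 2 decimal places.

C = 0.14

The web has S = 8 species and L = 9 feeding links.
C = L / S² = 9 / 64 = 0.1406 ≈ 0.14.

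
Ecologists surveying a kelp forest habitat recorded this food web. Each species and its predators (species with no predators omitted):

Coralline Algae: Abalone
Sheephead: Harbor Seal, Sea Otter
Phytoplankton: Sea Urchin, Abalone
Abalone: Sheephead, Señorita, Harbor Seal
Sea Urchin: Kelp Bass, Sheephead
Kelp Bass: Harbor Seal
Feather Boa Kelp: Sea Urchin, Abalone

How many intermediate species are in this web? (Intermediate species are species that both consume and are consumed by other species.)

Intermediate species (has both prey and predators): Sea Urchin, Abalone, Kelp Bass, Sheephead.
Count: 4.

4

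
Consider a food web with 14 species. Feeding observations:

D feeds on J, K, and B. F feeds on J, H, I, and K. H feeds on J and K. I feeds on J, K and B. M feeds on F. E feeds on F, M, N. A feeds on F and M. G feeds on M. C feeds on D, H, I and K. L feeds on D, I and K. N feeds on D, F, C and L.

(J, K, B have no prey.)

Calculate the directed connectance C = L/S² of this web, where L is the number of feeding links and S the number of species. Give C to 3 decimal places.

C = 0.153

The web has S = 14 species and L = 30 feeding links.
C = L / S² = 30 / 196 = 0.1531 ≈ 0.153.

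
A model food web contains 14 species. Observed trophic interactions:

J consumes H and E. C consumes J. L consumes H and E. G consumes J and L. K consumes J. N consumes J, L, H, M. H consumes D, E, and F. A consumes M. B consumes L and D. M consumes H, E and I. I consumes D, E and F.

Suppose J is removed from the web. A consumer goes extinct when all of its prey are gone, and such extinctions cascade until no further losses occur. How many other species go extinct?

2

Remove J.
Round 1: C (all prey gone), K (all prey gone) → extinct.
No further losses. Total secondary extinctions: 2.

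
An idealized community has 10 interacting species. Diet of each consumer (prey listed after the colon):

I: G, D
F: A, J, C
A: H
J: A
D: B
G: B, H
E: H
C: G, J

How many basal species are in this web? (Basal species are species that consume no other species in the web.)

2

Basal species (no prey listed): B, H.
Count: 2.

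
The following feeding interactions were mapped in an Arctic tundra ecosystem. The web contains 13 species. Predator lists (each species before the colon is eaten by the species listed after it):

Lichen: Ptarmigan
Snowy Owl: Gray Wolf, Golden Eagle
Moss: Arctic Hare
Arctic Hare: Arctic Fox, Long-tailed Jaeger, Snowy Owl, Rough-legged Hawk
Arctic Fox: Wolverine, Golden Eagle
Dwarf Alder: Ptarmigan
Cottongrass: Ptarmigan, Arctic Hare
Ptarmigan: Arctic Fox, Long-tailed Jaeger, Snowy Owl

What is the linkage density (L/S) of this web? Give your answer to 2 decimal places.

L/S = 1.23

There are L = 16 links among S = 13 species.
L/S = 16/13 = 1.2308 ≈ 1.23.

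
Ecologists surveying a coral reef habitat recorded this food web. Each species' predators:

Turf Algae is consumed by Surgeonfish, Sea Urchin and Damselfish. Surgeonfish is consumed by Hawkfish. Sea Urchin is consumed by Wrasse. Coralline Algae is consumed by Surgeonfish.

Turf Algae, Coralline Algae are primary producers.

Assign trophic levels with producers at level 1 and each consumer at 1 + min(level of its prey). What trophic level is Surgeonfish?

Trophic level 2

Turf Algae is a producer → level 1.
Surgeonfish eats Turf Algae → level 2.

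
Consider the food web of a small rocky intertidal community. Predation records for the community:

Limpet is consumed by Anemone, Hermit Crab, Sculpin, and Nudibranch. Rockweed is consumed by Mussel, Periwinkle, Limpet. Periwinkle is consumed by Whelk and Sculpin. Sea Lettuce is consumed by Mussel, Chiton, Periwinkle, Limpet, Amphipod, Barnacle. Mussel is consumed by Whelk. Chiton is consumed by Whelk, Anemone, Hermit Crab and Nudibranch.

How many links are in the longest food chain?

One longest chain: Sea Lettuce → Periwinkle → Sculpin.
It has 3 species and 2 links.

2 links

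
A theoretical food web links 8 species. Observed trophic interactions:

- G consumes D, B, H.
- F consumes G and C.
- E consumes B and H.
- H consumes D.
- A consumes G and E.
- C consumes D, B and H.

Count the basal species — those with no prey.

Basal species (no prey listed): D, B.
Count: 2.

2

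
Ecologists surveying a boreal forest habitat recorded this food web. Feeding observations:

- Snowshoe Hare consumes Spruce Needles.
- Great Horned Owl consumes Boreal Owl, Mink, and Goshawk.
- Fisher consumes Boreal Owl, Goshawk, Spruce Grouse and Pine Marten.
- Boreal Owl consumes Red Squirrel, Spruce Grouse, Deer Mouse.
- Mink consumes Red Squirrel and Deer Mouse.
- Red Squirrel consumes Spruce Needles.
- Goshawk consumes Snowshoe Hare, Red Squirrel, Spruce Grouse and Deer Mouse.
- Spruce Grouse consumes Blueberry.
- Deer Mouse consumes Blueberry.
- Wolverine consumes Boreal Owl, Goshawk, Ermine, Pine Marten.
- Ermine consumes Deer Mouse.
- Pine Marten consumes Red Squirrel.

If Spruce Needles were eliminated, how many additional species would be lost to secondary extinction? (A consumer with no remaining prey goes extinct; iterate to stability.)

Remove Spruce Needles.
Round 1: Red Squirrel (all prey gone), Snowshoe Hare (all prey gone) → extinct.
Round 2: Pine Marten (all prey gone) → extinct.
No further losses. Total secondary extinctions: 3.

3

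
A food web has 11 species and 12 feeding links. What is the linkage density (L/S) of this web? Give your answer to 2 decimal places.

L/S = 1.09

There are L = 12 links among S = 11 species.
L/S = 12/11 = 1.0909 ≈ 1.09.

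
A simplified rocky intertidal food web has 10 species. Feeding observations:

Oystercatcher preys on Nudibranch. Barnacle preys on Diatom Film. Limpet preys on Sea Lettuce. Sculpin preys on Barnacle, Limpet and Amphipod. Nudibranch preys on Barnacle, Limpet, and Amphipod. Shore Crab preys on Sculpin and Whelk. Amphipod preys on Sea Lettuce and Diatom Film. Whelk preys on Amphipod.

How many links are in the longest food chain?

One longest chain: Diatom Film → Barnacle → Sculpin → Shore Crab.
It has 4 species and 3 links.

3 links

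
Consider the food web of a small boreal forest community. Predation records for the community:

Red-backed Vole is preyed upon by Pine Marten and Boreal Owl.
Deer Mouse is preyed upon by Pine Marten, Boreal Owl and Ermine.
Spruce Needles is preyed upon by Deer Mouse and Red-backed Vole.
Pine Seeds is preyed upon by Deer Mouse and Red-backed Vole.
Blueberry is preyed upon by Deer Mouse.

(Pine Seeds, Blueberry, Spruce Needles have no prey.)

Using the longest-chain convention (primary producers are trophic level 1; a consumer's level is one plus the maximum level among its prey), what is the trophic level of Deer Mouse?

Pine Seeds is a producer → level 1.
Deer Mouse eats Pine Seeds (level 1); other prey at levels: Blueberry 1, Spruce Needles 1 → level 2.

Trophic level 2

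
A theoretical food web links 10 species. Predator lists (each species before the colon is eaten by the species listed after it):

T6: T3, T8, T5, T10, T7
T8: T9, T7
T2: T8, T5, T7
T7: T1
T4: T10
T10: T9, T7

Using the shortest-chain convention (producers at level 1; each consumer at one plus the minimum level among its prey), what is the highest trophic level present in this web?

Producers (level 1): T4, T6, T2.
Following each consumer down to its lowest-level prey: T6 → T8 → T9 (levels 1 through 3).
All prey of T9 (T8 2, T10 2) are at level 2 or above, so T9 is at level 1 + 2 = 3.
Every consumer has at least one prey at level 2 or below, so none exceeds level 3.

3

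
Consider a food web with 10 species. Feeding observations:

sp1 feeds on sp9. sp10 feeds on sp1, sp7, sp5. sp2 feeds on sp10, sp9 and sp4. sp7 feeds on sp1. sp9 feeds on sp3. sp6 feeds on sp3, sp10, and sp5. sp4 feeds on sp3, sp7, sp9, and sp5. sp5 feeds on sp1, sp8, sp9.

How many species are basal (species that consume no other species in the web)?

Basal species (no prey listed): sp3, sp8.
Count: 2.

2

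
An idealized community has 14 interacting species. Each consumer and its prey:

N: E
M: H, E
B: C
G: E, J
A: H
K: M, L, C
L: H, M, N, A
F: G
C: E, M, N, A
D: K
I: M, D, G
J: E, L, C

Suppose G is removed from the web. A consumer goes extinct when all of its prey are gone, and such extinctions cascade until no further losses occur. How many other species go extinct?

Remove G.
Round 1: F (all prey gone) → extinct.
No further losses. Total secondary extinctions: 1.

1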